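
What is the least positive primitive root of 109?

φ(109) = 109 − 1 = 108 = 2^2 · 3^3.
g is a primitive root iff g^(108/q) ≢ 1 (mod 109) for each prime q ∈ {2, 3}.
g = 2: 2^54 ≡ 108; 2^36 ≡ 1 — hits 1, so not a primitive root.
g = 3: 3^54 ≡ 1 — hits 1, so not a primitive root.
g = 4: 4^54 ≡ 1 — hits 1, so not a primitive root.
g = 5: 5^54 ≡ 1 — hits 1, so not a primitive root.
g = 6: 6^54 ≡ 108; 6^36 ≡ 63 — none is 1, so 6 is a primitive root.
The smallest primitive root modulo 109 is 6.

6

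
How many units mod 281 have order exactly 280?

φ(281) = 281 − 1 = 280 = 2^3 · 5 · 7.
In a cyclic group of order 280, there are φ(d) elements of order d for each divisor d of 280, and zero for non-divisors.
280 = 2^3 · 5 · 7 divides 280, and φ(280) = 96.

96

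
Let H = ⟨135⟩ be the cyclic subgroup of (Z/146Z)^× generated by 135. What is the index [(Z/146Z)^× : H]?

1

The order of 135 must divide φ(146) = φ(2)·φ(73) = 1·72 = 72 = 2^3 · 3^2.
Divisors of 72: 1, 2, 3, 4, 6, 8, 9, 12, 18, 24, 36, 72.
Evaluate successive powers at the divisors of 72:
135^1 ≡ 135 (mod 146)
135^2 ≡ 121 (mod 146)
135^3 ≡ 129 (mod 146)
135^4 ≡ 41 (mod 146)
135^6 ≡ 143 (mod 146)
135^8 ≡ 75 (mod 146)
135^9 ≡ 51 (mod 146)
135^12 ≡ 9 (mod 146)
135^18 ≡ 119 (mod 146)
135^24 ≡ 81 (mod 146)
135^36 ≡ 145 (mod 146)
135^72 ≡ 1 (mod 146) ✓
Thus |⟨135⟩| = ord(135) = 72.
Index = |(Z/146Z)^×| / |⟨135⟩| = 72 / 72 = 1.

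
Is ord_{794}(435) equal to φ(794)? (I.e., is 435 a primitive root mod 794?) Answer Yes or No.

φ(794) = φ(2)·φ(397) = 1·396 = 396 = 2^2 · 3^2 · 11.
An element g generates (Z/794Z)^× iff g^(396/q) ≢ 1 (mod 794) for each prime q ∈ {2, 3, 11}.
435^198 ≡ 793 (mod 794)  [q = 2: ≢ 1 ✓]
435^132 ≡ 431 (mod 794)  [q = 3: ≢ 1 ✓]
435^36 ≡ 393 (mod 794)  [q = 11: ≢ 1 ✓]
All checks pass, so 435 has order 396 and is a primitive root modulo 794.

Yes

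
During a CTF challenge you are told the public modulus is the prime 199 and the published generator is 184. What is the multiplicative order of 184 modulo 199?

By Lagrange's theorem, ord_199(184) divides φ(199) = 199 − 1 = 198 = 2 · 3^2 · 11.
Divisors of 198: 1, 2, 3, 6, 9, 11, 18, 22, 33, 66, 99, 198.
Check 184^d mod 199 for each divisor in increasing order:
184^1 ≡ 184 (mod 199)
184^2 ≡ 26 (mod 199)
184^3 ≡ 8 (mod 199)
184^6 ≡ 64 (mod 199)
184^9 ≡ 114 (mod 199)
184^11 ≡ 178 (mod 199)
184^18 ≡ 61 (mod 199)
184^22 ≡ 43 (mod 199)
184^33 ≡ 92 (mod 199)
184^66 ≡ 106 (mod 199)
184^99 ≡ 1 (mod 199) ✓
Therefore the multiplicative order of 184 modulo 199 is 99.

99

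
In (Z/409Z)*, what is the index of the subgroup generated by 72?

Since 72 ∈ (Z/409Z)^×, its order divides φ(409) = 409 − 1 = 408 = 2^3 · 3 · 17.
Divisors of 408: 1, 2, 3, 4, 6, 8, 12, 17, 24, 34, 51, 68, 102, 136, 204, 408.
Compute 72^d (mod 409) for the divisors d until we hit 1:
72^1 ≡ 72 (mod 409)
72^2 ≡ 276 (mod 409)
72^3 ≡ 240 (mod 409)
72^4 ≡ 102 (mod 409)
72^6 ≡ 340 (mod 409)
72^8 ≡ 179 (mod 409)
72^12 ≡ 262 (mod 409)
72^17 ≡ 192 (mod 409)
72^24 ≡ 341 (mod 409)
72^34 ≡ 54 (mod 409)
72^51 ≡ 143 (mod 409)
72^68 ≡ 53 (mod 409)
72^102 ≡ 408 (mod 409)
72^136 ≡ 355 (mod 409)
72^204 ≡ 1 (mod 409) ✓
Thus |⟨72⟩| = ord(72) = 204.
The index is φ(409) / ord(72) = 408 / 204 = 2.

2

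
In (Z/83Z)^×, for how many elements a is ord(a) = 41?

40

φ(83) = 83 − 1 = 82 = 2 · 41.
(Z/83Z)^× is cyclic (|G| = 82); a cyclic group of order m has exactly φ(d) elements of each order d | m, and none otherwise.
41 | 82, and φ(41) = 41 − 1 = 40.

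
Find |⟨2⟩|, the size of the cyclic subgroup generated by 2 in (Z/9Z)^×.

6

The order of 2 must divide φ(9) = φ(3^2) = 3·(3−1) = 6 = 2 · 3.
Divisors of 6: 1, 2, 3, 6.
Test each divisor d:
2^1 ≡ 2
2^2 ≡ 4
2^3 ≡ 8
2^6 ≡ 1
Therefore the multiplicative order of 2 modulo 9 is 6.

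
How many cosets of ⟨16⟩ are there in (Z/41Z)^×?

ord(16) | φ(41) = 41 − 1 = 40 = 2^3 · 5.
Divisors of 40: 1, 2, 4, 5, 8, 10, 20, 40.
Evaluate successive powers at the divisors of 40:
16^1 ≡ 16
16^2 ≡ 10
16^4 ≡ 18
16^5 ≡ 1
Thus |⟨16⟩| = ord(16) = 5.
[(Z/41Z)^× : ⟨16⟩] = 40/5 = 8.

8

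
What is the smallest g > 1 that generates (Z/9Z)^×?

2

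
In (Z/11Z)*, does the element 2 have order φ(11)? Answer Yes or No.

φ(11) = 11 − 1 = 10 = 2 · 5.
An element g generates (Z/11Z)^× iff g^(10/q) ≢ 1 (mod 11) for each prime q ∈ {2, 5}.
2^5 ≡ 10 (mod 11)  [q = 2: ≢ 1 ✓]
2^2 ≡ 4 (mod 11)  [q = 5: ≢ 1 ✓]
None equal 1, so ord_11(2) = 10: 2 is a primitive root.

Yes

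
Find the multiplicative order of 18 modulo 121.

ord(18) | φ(121) = φ(11^2) = 11·(11−1) = 110 = 2 · 5 · 11.
Divisors of 110: 1, 2, 5, 10, 11, 22, 55, 110.
Check 18^d mod 121 for each divisor in increasing order:
18^1 ≡ 18
18^2 ≡ 82
18^5 ≡ 32
18^10 ≡ 56
18^11 ≡ 40
18^22 ≡ 27
18^55 ≡ 120
18^110 ≡ 1
The smallest such exponent is 110, so the order of 18 is 110.

110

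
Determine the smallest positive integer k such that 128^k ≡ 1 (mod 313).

156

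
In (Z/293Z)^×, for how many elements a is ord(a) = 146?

72

φ(293) = 293 − 1 = 292 = 2^2 · 73.
In a cyclic group of order 292, there are φ(d) elements of order d for each divisor d of 292, and zero for non-divisors.
146 = 2 · 73 divides 292, and φ(146) = 72.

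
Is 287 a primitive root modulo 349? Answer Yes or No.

φ(349) = 349 − 1 = 348 = 2^2 · 3 · 29.
287 is a primitive root mod 349 iff 287^(φ(349)/q) ≢ 1 for every prime q | φ(349), i.e. q ∈ {2, 3, 29}.
287^174 ≡ 348 (mod 349)  [q = 2: ≢ 1 ✓]
287^116 ≡ 226 (mod 349)  [q = 3: ≢ 1 ✓]
287^12 ≡ 269 (mod 349)  [q = 29: ≢ 1 ✓]
None equal 1, so ord_349(287) = 348: 287 is a primitive root.

Yes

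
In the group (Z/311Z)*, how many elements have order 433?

0

φ(311) = 311 − 1 = 310 = 2 · 5 · 31.
In a cyclic group of order 310, there are φ(d) elements of order d for each divisor d of 310, and zero for non-divisors.
433 does not divide 310, so no element of (Z/311Z)^× has order 433.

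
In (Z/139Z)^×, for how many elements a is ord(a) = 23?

φ(139) = 139 − 1 = 138 = 2 · 3 · 23.
Since (Z/139Z)^× is cyclic of order 138, the number of elements of order d is φ(d) when d | 138 and 0 otherwise.
23 | 138, and φ(23) = 23 − 1 = 22.

22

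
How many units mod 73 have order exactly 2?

1

φ(73) = 73 − 1 = 72 = 2^3 · 3^2.
(Z/73Z)^× is cyclic (|G| = 72); a cyclic group of order m has exactly φ(d) elements of each order d | m, and none otherwise.
2 | 72, and φ(2) = 2 − 1 = 1.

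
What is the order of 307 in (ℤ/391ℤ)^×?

ord(307) | φ(391) = φ(17·23) = (17−1)·(23−1) = 16·22 = 352 = 2^5 · 11.
Divisors of 352: 1, 2, 4, 8, 11, 16, 22, 32, 44, 88, 176, 352.
Check 307^d mod 391 for each divisor in increasing order:
307^1 ≡ 307 (mod 391)
307^2 ≡ 18 (mod 391)
307^4 ≡ 324 (mod 391)
307^8 ≡ 188 (mod 391)
307^11 ≡ 1 (mod 391) ✓
Hence ord(307) = 11.

11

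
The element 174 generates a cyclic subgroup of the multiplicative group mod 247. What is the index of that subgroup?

6

The order of 174 must divide φ(247) = φ(13·19) = (13−1)·(19−1) = 12·18 = 216 = 2^3 · 3^3.
Divisors of 216: 1, 2, 3, 4, 6, 8, 9, 12, 18, 24, 27, 36, 54, 72, 108, 216.
Compute 174^d (mod 247) for the divisors d until we hit 1:
174^1 ≡ 174 (mod 247)
174^2 ≡ 142 (mod 247)
174^3 ≡ 8 (mod 247)
174^4 ≡ 157 (mod 247)
174^6 ≡ 64 (mod 247)
174^8 ≡ 196 (mod 247)
174^9 ≡ 18 (mod 247)
174^12 ≡ 144 (mod 247)
174^18 ≡ 77 (mod 247)
174^24 ≡ 235 (mod 247)
174^27 ≡ 151 (mod 247)
174^36 ≡ 1 (mod 247) ✓
Thus |⟨174⟩| = ord(174) = 36.
[(Z/247Z)^× : ⟨174⟩] = 216/36 = 6.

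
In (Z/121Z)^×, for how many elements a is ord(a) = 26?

φ(121) = φ(11^2) = 11·(11−1) = 110 = 2 · 5 · 11.
In a cyclic group of order 110, there are φ(d) elements of order d for each divisor d of 110, and zero for non-divisors.
Here 110 is not a multiple of 26, so there are no elements of order 26.

0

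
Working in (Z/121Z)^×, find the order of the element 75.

55

ord(75) | φ(121) = φ(11^2) = 11·(11−1) = 110 = 2 · 5 · 11.
Divisors of 110: 1, 2, 5, 10, 11, 22, 55, 110.
Compute 75^d (mod 121) for the divisors d until we hit 1:
75^1 ≡ 75
75^2 ≡ 59
75^5 ≡ 78
75^10 ≡ 34
75^11 ≡ 9
75^22 ≡ 81
75^55 ≡ 1
Therefore the multiplicative order of 75 modulo 121 is 55.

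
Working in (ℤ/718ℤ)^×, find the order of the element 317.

ord(317) | φ(718) = φ(2)·φ(359) = 1·358 = 358 = 2 · 179.
Divisors of 358: 1, 2, 179, 358.
Check 317^d mod 718 for each divisor in increasing order:
317^1 ≡ 317 (mod 718)
317^2 ≡ 687 (mod 718)
317^179 ≡ 1 (mod 718) ✓
Hence ord(317) = 179.

179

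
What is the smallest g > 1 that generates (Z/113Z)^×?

3

φ(113) = 113 − 1 = 112 = 2^4 · 7.
Test candidates g = 2, 3, … against the prime factors q ∈ {2, 7} of φ(113): g is a generator iff g^(112/q) ≢ 1 for every such q.
g = 2: 2^56 ≡ 1 — hits 1, so not a primitive root.
g = 3: 3^56 ≡ 112; 3^16 ≡ 49 — none is 1, so 3 is a primitive root.
Hence the least primitive root of 113 is 3.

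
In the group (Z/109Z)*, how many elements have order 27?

18

φ(109) = 109 − 1 = 108 = 2^2 · 3^3.
Since (Z/109Z)^× is cyclic of order 108, the number of elements of order d is φ(d) when d | 108 and 0 otherwise.
27 = 3^3 divides 108, and φ(27) = 18.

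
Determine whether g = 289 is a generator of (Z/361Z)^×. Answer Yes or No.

No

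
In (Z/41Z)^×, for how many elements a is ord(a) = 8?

φ(41) = 41 − 1 = 40 = 2^3 · 5.
(Z/41Z)^× is cyclic (|G| = 40); a cyclic group of order m has exactly φ(d) elements of each order d | m, and none otherwise.
8 = 2^3 divides 40, and φ(8) = 4.

4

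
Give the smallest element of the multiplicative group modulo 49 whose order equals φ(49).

φ(49) = φ(7^2) = 7·(7−1) = 42 = 2 · 3 · 7.
Test candidates g = 2, 3, … against the prime factors q ∈ {2, 3, 7} of φ(49): g is a generator iff g^(42/q) ≢ 1 for every such q.
g = 2: 2^21 ≡ 1 — hits 1, so not a primitive root.
g = 3: 3^21 ≡ 48; 3^14 ≡ 30; 3^6 ≡ 43 — none is 1, so 3 is a primitive root.
So 3 is the smallest generator of (Z/49Z)^×.

3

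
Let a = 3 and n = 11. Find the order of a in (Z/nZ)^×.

5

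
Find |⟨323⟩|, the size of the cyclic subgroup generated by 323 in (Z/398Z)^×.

By Lagrange's theorem, ord_398(323) divides φ(398) = φ(2)·φ(199) = 1·198 = 198 = 2 · 3^2 · 11.
Divisors of 198: 1, 2, 3, 6, 9, 11, 18, 22, 33, 66, 99, 198.
Test each divisor d:
323^1 ≡ 323
323^2 ≡ 53
323^3 ≡ 5
323^6 ≡ 25
323^9 ≡ 125
323^11 ≡ 257
323^18 ≡ 103
323^22 ≡ 379
323^33 ≡ 291
323^66 ≡ 305
323^99 ≡ 1
So ord_398(323) = 99.

99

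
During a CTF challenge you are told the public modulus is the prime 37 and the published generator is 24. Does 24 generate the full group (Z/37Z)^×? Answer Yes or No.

Yes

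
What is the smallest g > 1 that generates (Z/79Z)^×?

φ(79) = 79 − 1 = 78 = 2 · 3 · 13.
g is a primitive root iff g^(78/q) ≢ 1 (mod 79) for each prime q ∈ {2, 3, 13}.
g = 2: 2^39 ≡ 1 — hits 1, so not a primitive root.
g = 3: 3^39 ≡ 78; 3^26 ≡ 23; 3^6 ≡ 18 — none is 1, so 3 is a primitive root.
The smallest primitive root modulo 79 is 3.

3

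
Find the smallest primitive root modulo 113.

φ(113) = 113 − 1 = 112 = 2^4 · 7.
g is a primitive root iff g^(112/q) ≢ 1 (mod 113) for each prime q ∈ {2, 7}.
g = 2: 2^56 ≡ 1 — hits 1, so not a primitive root.
g = 3: 3^56 ≡ 112; 3^16 ≡ 49 — none is 1, so 3 is a primitive root.
Hence the least primitive root of 113 is 3.

3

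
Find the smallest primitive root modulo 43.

3

φ(43) = 43 − 1 = 42 = 2 · 3 · 7.
Test candidates g = 2, 3, … against the prime factors q ∈ {2, 3, 7} of φ(43): g is a generator iff g^(42/q) ≢ 1 for every such q.
g = 2: 2^21 ≡ 42; 2^14 ≡ 1 — hits 1, so not a primitive root.
g = 3: 3^21 ≡ 42; 3^14 ≡ 36; 3^6 ≡ 41 — none is 1, so 3 is a primitive root.
The smallest primitive root modulo 43 is 3.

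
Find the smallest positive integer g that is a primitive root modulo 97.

5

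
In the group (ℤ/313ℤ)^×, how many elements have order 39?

24

φ(313) = 313 − 1 = 312 = 2^3 · 3 · 13.
In a cyclic group of order 312, there are φ(d) elements of order d for each divisor d of 312, and zero for non-divisors.
39 = 3 · 13 divides 312, and φ(39) = 24.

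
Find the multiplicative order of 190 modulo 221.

16

ord(190) | φ(221) = φ(13·17) = (13−1)·(17−1) = 12·16 = 192 = 2^6 · 3.
Divisors of 192: 1, 2, 3, 4, 6, 8, 12, 16, 24, 32, 48, 64, 96, 192.
Test each divisor d:
190^1 ≡ 190
190^2 ≡ 77
190^3 ≡ 44
190^4 ≡ 183
190^6 ≡ 168
190^8 ≡ 118
190^12 ≡ 157
190^16 ≡ 1
The smallest such exponent is 16, so the order of 190 is 16.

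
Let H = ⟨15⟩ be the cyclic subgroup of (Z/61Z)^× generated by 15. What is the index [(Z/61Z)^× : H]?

4

By Lagrange's theorem, ord_61(15) divides φ(61) = 61 − 1 = 60 = 2^2 · 3 · 5.
Divisors of 60: 1, 2, 3, 4, 5, 6, 10, 12, 15, 20, 30, 60.
Test each divisor d:
15^1 ≡ 15 (mod 61)
15^2 ≡ 42 (mod 61)
15^3 ≡ 20 (mod 61)
15^4 ≡ 56 (mod 61)
15^5 ≡ 47 (mod 61)
15^6 ≡ 34 (mod 61)
15^10 ≡ 13 (mod 61)
15^12 ≡ 58 (mod 61)
15^15 ≡ 1 (mod 61) ✓
So ord_61(15) = 15, hence |⟨15⟩| = 15.
Index = |(Z/61Z)^×| / |⟨15⟩| = 60 / 15 = 4.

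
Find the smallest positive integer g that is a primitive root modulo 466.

3

φ(466) = φ(2)·φ(233) = 1·232 = 232 = 2^3 · 29.
Test candidates g = 2, 3, … against the prime factors q ∈ {2, 29} of φ(466): g is a generator iff g^(232/q) ≢ 1 for every such q.
g = 2: gcd(2, 466) = 2 > 1, not a unit — skip.
g = 3: 3^116 ≡ 465; 3^8 ≡ 37 — none is 1, so 3 is a primitive root.
The smallest primitive root modulo 466 is 3.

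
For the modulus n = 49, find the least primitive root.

3

φ(49) = φ(7^2) = 7·(7−1) = 42 = 2 · 3 · 7.
Test candidates g = 2, 3, … against the prime factors q ∈ {2, 3, 7} of φ(49): g is a generator iff g^(42/q) ≢ 1 for every such q.
g = 2: 2^21 ≡ 1 — hits 1, so not a primitive root.
g = 3: 3^21 ≡ 48; 3^14 ≡ 30; 3^6 ≡ 43 — none is 1, so 3 is a primitive root.
So 3 is the smallest generator of (Z/49Z)^×.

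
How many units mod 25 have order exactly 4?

φ(25) = φ(5^2) = 5·(5−1) = 20 = 2^2 · 5.
Since (Z/25Z)^× is cyclic of order 20, the number of elements of order d is φ(d) when d | 20 and 0 otherwise.
4 = 2^2 divides 20, and φ(4) = 2.

2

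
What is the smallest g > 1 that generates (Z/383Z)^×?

5

φ(383) = 383 − 1 = 382 = 2 · 191.
Test candidates g = 2, 3, … against the prime factors q ∈ {2, 191} of φ(383): g is a generator iff g^(382/q) ≢ 1 for every such q.
g = 2: 2^191 ≡ 1 — hits 1, so not a primitive root.
g = 3: 3^191 ≡ 1 — hits 1, so not a primitive root.
g = 4: 4^191 ≡ 1 — hits 1, so not a primitive root.
g = 5: 5^191 ≡ 382; 5^2 ≡ 25 — none is 1, so 5 is a primitive root.
The smallest primitive root modulo 383 is 5.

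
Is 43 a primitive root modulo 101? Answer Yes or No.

No

φ(101) = 101 − 1 = 100 = 2^2 · 5^2.
It suffices to check that the order of 43 is not a proper divisor of 100: compute 43^(100/q) for q ∈ {2, 5}.
43^50 ≡ 1 (mod 101)  [q = 2: ≡ 1 ✗]
43^20 ≡ 36 (mod 101)  [q = 5: ≢ 1 ✓]
Since 43^50 ≡ 1, the order of 43 divides 50 < 100, so 43 is not a primitive root.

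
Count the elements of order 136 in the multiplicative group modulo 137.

64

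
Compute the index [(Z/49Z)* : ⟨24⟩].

1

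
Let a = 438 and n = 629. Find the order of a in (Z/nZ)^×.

4

The order of 438 must divide φ(629) = φ(17·37) = (17−1)·(37−1) = 16·36 = 576 = 2^6 · 3^2.
Divisors of 576: 1, 2, 3, 4, 6, 8, 9, 12, 16, 18, 24, 32, 36, 48, 64, 72, 96, 144, 192, 288, 576.
Evaluate successive powers at the divisors of 576:
438^1 ≡ 438 (mod 629)
438^2 ≡ 628 (mod 629)
438^3 ≡ 191 (mod 629)
438^4 ≡ 1 (mod 629) ✓
Therefore the multiplicative order of 438 modulo 629 is 4.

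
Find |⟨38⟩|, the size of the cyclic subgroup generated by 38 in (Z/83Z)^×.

41

The order of 38 must divide φ(83) = 83 − 1 = 82 = 2 · 41.
Divisors of 82: 1, 2, 41, 82.
Evaluate successive powers at the divisors of 82:
38^1 ≡ 38
38^2 ≡ 33
38^41 ≡ 1
Therefore the multiplicative order of 38 modulo 83 is 41.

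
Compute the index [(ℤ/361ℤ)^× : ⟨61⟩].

2

Since 61 ∈ (Z/361Z)^×, its order divides φ(361) = φ(19^2) = 19·(19−1) = 342 = 2 · 3^2 · 19.
Divisors of 342: 1, 2, 3, 6, 9, 18, 19, 38, 57, 114, 171, 342.
Check 61^d mod 361 for each divisor in increasing order:
61^1 ≡ 61
61^2 ≡ 111
61^3 ≡ 273
61^6 ≡ 163
61^9 ≡ 96
61^18 ≡ 191
61^19 ≡ 99
61^38 ≡ 54
61^57 ≡ 292
61^114 ≡ 68
61^171 ≡ 1
The order of 61 is 171, so the subgroup it generates has 171 elements.
[(Z/361Z)^× : ⟨61⟩] = 342/171 = 2.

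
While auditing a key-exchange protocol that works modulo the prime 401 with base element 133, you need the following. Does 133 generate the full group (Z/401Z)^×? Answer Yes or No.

No

φ(401) = 401 − 1 = 400 = 2^4 · 5^2.
133 is a primitive root mod 401 iff 133^(φ(401)/q) ≢ 1 for every prime q | φ(401), i.e. q ∈ {2, 5}.
133^200 ≡ 400 (mod 401)  [q = 2: ≢ 1 ✓]
133^80 ≡ 1 (mod 401)  [q = 5: ≡ 1 ✗]
The check at q = 5 fails, so 133 generates a proper subgroup.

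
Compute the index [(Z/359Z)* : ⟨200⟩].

By Lagrange's theorem, ord_359(200) divides φ(359) = 359 − 1 = 358 = 2 · 179.
Divisors of 358: 1, 2, 179, 358.
Test each divisor d:
200^1 ≡ 200
200^2 ≡ 151
200^179 ≡ 1
So ord_359(200) = 179, hence |⟨200⟩| = 179.
The index is φ(359) / ord(200) = 358 / 179 = 2.

2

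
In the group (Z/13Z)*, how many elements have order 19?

0

φ(13) = 13 − 1 = 12 = 2^2 · 3.
(Z/13Z)^× is cyclic (|G| = 12); a cyclic group of order m has exactly φ(d) elements of each order d | m, and none otherwise.
Here 12 is not a multiple of 19, so there are no elements of order 19.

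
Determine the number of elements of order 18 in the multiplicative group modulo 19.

φ(19) = 19 − 1 = 18 = 2 · 3^2.
(Z/19Z)^× is cyclic (|G| = 18); a cyclic group of order m has exactly φ(d) elements of each order d | m, and none otherwise.
18 = 2 · 3^2 divides 18, and φ(18) = 6.

6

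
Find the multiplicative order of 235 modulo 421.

420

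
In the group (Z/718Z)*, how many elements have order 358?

φ(718) = φ(2)·φ(359) = 1·358 = 358 = 2 · 179.
(Z/718Z)^× is cyclic (|G| = 358); a cyclic group of order m has exactly φ(d) elements of each order d | m, and none otherwise.
358 = 2 · 179 divides 358, and φ(358) = 178.

178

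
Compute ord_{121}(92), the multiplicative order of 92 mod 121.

The order of 92 must divide φ(121) = φ(11^2) = 11·(11−1) = 110 = 2 · 5 · 11.
Divisors of 110: 1, 2, 5, 10, 11, 22, 55, 110.
Compute 92^d (mod 121) for the divisors d until we hit 1:
92^1 ≡ 92
92^2 ≡ 115
92^5 ≡ 45
92^10 ≡ 89
92^11 ≡ 81
92^22 ≡ 27
92^55 ≡ 1
Hence ord(92) = 55.

55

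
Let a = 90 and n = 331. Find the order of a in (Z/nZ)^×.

330

ord(90) | φ(331) = 331 − 1 = 330 = 2 · 3 · 5 · 11.
Divisors of 330: 1, 2, 3, 5, 6, 10, 11, 15, 22, 30, 33, 55, 66, 110, 165, 330.
Evaluate successive powers at the divisors of 330:
90^1 ≡ 90 (mod 331)
90^2 ≡ 156 (mod 331)
90^3 ≡ 138 (mod 331)
90^5 ≡ 13 (mod 331)
90^6 ≡ 177 (mod 331)
90^10 ≡ 169 (mod 331)
90^11 ≡ 315 (mod 331)
90^15 ≡ 211 (mod 331)
90^22 ≡ 256 (mod 331)
90^30 ≡ 167 (mod 331)
90^33 ≡ 207 (mod 331)
90^55 ≡ 32 (mod 331)
90^66 ≡ 150 (mod 331)
90^110 ≡ 31 (mod 331)
90^165 ≡ 330 (mod 331)
90^330 ≡ 1 (mod 331) ✓
So ord_331(90) = 330.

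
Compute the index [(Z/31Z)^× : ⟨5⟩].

10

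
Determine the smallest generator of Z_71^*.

φ(71) = 71 − 1 = 70 = 2 · 5 · 7.
Test candidates g = 2, 3, … against the prime factors q ∈ {2, 5, 7} of φ(71): g is a generator iff g^(70/q) ≢ 1 for every such q.
g = 2: 2^35 ≡ 1 — hits 1, so not a primitive root.
g = 3: 3^35 ≡ 1 — hits 1, so not a primitive root.
g = 4: 4^35 ≡ 1 — hits 1, so not a primitive root.
g = 5: 5^35 ≡ 1 — hits 1, so not a primitive root.
g = 6: 6^35 ≡ 1 — hits 1, so not a primitive root.
g = 7: 7^35 ≡ 70; 7^14 ≡ 54; 7^10 ≡ 45 — none is 1, so 7 is a primitive root.
The smallest primitive root modulo 71 is 7.

7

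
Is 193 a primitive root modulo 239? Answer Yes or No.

No

φ(239) = 239 − 1 = 238 = 2 · 7 · 17.
Test 193^(238/q) mod 239 for each prime factor q of 238:
193^119 ≡ 1 (mod 239)  [q = 2: ≡ 1 ✗]
193^34 ≡ 201 (mod 239)  [q = 7: ≢ 1 ✓]
193^14 ≡ 6 (mod 239)  [q = 17: ≢ 1 ✓]
Since 193^119 ≡ 1, the order of 193 divides 119 < 238, so 193 is not a primitive root.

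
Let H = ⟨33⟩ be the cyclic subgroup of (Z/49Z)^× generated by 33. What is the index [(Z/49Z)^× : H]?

1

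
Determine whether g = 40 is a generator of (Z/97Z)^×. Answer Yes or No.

φ(97) = 97 − 1 = 96 = 2^5 · 3.
An element g generates (Z/97Z)^× iff g^(96/q) ≢ 1 (mod 97) for each prime q ∈ {2, 3}.
40^48 ≡ 96 (mod 97)  [q = 2: ≢ 1 ✓]
40^32 ≡ 35 (mod 97)  [q = 3: ≢ 1 ✓]
All checks pass, so 40 has order 96 and is a primitive root modulo 97.

Yes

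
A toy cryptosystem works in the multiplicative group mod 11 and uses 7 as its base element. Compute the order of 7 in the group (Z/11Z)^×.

By Lagrange's theorem, ord_11(7) divides φ(11) = 11 − 1 = 10 = 2 · 5.
Divisors of 10: 1, 2, 5, 10.
Evaluate successive powers at the divisors of 10:
7^1 ≡ 7
7^2 ≡ 5
7^5 ≡ 10
7^10 ≡ 1
So ord_11(7) = 10.

10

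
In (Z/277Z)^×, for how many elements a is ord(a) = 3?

2

φ(277) = 277 − 1 = 276 = 2^2 · 3 · 23.
Since (Z/277Z)^× is cyclic of order 276, the number of elements of order d is φ(d) when d | 276 and 0 otherwise.
3 | 276, and φ(3) = 3 − 1 = 2.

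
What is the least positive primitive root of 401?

3

φ(401) = 401 − 1 = 400 = 2^4 · 5^2.
Test candidates g = 2, 3, … against the prime factors q ∈ {2, 5} of φ(401): g is a generator iff g^(400/q) ≢ 1 for every such q.
g = 2: 2^200 ≡ 1 — hits 1, so not a primitive root.
g = 3: 3^200 ≡ 400; 3^80 ≡ 72 — none is 1, so 3 is a primitive root.
So 3 is the smallest generator of (Z/401Z)^×.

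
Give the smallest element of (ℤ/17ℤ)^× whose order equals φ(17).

φ(17) = 17 − 1 = 16 = 2^4.
Test candidates g = 2, 3, … against the prime factors q ∈ {2} of φ(17): g is a generator iff g^(16/q) ≢ 1 for every such q.
g = 2: 2^8 ≡ 1 — hits 1, so not a primitive root.
g = 3: 3^8 ≡ 16 — none is 1, so 3 is a primitive root.
So 3 is the smallest generator of (Z/17Z)^×.

3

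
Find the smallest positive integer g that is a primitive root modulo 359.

φ(359) = 359 − 1 = 358 = 2 · 179.
Test candidates g = 2, 3, … against the prime factors q ∈ {2, 179} of φ(359): g is a generator iff g^(358/q) ≢ 1 for every such q.
g = 2: 2^179 ≡ 1 — hits 1, so not a primitive root.
g = 3: 3^179 ≡ 1 — hits 1, so not a primitive root.
g = 4: 4^179 ≡ 1 — hits 1, so not a primitive root.
g = 5: 5^179 ≡ 1 — hits 1, so not a primitive root.
g = 6: 6^179 ≡ 1 — hits 1, so not a primitive root.
g = 7: 7^179 ≡ 358; 7^2 ≡ 49 — none is 1, so 7 is a primitive root.
The smallest primitive root modulo 359 is 7.

7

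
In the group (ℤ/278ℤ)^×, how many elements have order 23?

φ(278) = φ(2)·φ(139) = 1·138 = 138 = 2 · 3 · 23.
In a cyclic group of order 138, there are φ(d) elements of order d for each divisor d of 138, and zero for non-divisors.
23 | 138, and φ(23) = 23 − 1 = 22.

22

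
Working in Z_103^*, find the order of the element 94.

Since 94 ∈ (Z/103Z)^×, its order divides φ(103) = 103 − 1 = 102 = 2 · 3 · 17.
Divisors of 102: 1, 2, 3, 6, 17, 34, 51, 102.
Check 94^d mod 103 for each divisor in increasing order:
94^1 ≡ 94
94^2 ≡ 81
94^3 ≡ 95
94^6 ≡ 64
94^17 ≡ 102
94^34 ≡ 1
So ord_103(94) = 34.

34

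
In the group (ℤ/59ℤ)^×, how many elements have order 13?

0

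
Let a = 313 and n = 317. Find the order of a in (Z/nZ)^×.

By Lagrange's theorem, ord_317(313) divides φ(317) = 317 − 1 = 316 = 2^2 · 79.
Divisors of 316: 1, 2, 4, 79, 158, 316.
Test each divisor d:
313^1 ≡ 313
313^2 ≡ 16
313^4 ≡ 256
313^79 ≡ 1
Therefore the multiplicative order of 313 modulo 317 is 79.

79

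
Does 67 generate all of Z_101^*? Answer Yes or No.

φ(101) = 101 − 1 = 100 = 2^2 · 5^2.
It suffices to check that the order of 67 is not a proper divisor of 100: compute 67^(100/q) for q ∈ {2, 5}.
67^50 ≡ 100 (mod 101)  [q = 2: ≢ 1 ✓]
67^20 ≡ 95 (mod 101)  [q = 5: ≢ 1 ✓]
All checks pass, so 67 has order 100 and is a primitive root modulo 101.

Yes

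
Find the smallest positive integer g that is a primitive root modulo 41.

6

φ(41) = 41 − 1 = 40 = 2^3 · 5.
Test candidates g = 2, 3, … against the prime factors q ∈ {2, 5} of φ(41): g is a generator iff g^(40/q) ≢ 1 for every such q.
g = 2: 2^20 ≡ 1 — hits 1, so not a primitive root.
g = 3: 3^20 ≡ 40; 3^8 ≡ 1 — hits 1, so not a primitive root.
g = 4: 4^20 ≡ 1 — hits 1, so not a primitive root.
g = 5: 5^20 ≡ 1 — hits 1, so not a primitive root.
g = 6: 6^20 ≡ 40; 6^8 ≡ 10 — none is 1, so 6 is a primitive root.
The smallest primitive root modulo 41 is 6.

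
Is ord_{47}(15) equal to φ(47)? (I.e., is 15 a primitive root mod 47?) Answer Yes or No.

Yes

φ(47) = 47 − 1 = 46 = 2 · 23.
Test 15^(46/q) mod 47 for each prime factor q of 46:
15^23 ≡ 46 (mod 47)  [q = 2: ≢ 1 ✓]
15^2 ≡ 37 (mod 47)  [q = 23: ≢ 1 ✓]
None equal 1, so ord_47(15) = 46: 15 is a primitive root.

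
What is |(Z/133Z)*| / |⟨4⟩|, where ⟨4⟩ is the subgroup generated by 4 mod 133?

12

The order of 4 must divide φ(133) = φ(7·19) = (7−1)·(19−1) = 6·18 = 108 = 2^2 · 3^3.
Divisors of 108: 1, 2, 3, 4, 6, 9, 12, 18, 27, 36, 54, 108.
Compute 4^d (mod 133) for the divisors d until we hit 1:
4^1 ≡ 4 (mod 133)
4^2 ≡ 16 (mod 133)
4^3 ≡ 64 (mod 133)
4^4 ≡ 123 (mod 133)
4^6 ≡ 106 (mod 133)
4^9 ≡ 1 (mod 133) ✓
Thus |⟨4⟩| = ord(4) = 9.
The index is φ(133) / ord(4) = 108 / 9 = 12.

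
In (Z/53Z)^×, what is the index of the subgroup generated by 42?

The order of 42 must divide φ(53) = 53 − 1 = 52 = 2^2 · 13.
Divisors of 52: 1, 2, 4, 13, 26, 52.
Check 42^d mod 53 for each divisor in increasing order:
42^1 ≡ 42 (mod 53)
42^2 ≡ 15 (mod 53)
42^4 ≡ 13 (mod 53)
42^13 ≡ 1 (mod 53) ✓
Thus |⟨42⟩| = ord(42) = 13.
Index = |(Z/53Z)^×| / |⟨42⟩| = 52 / 13 = 4.

4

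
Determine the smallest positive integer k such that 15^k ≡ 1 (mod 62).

10

The order of 15 must divide φ(62) = φ(2)·φ(31) = 1·30 = 30 = 2 · 3 · 5.
Divisors of 30: 1, 2, 3, 5, 6, 10, 15, 30.
Compute 15^d (mod 62) for the divisors d until we hit 1:
15^1 ≡ 15 (mod 62)
15^2 ≡ 39 (mod 62)
15^3 ≡ 27 (mod 62)
15^5 ≡ 61 (mod 62)
15^6 ≡ 47 (mod 62)
15^10 ≡ 1 (mod 62) ✓
So ord_62(15) = 10.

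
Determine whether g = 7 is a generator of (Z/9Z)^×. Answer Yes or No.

No

φ(9) = φ(3^2) = 3·(3−1) = 6 = 2 · 3.
7 is a primitive root mod 9 iff 7^(φ(9)/q) ≢ 1 for every prime q | φ(9), i.e. q ∈ {2, 3}.
7^3 ≡ 1 (mod 9)  [q = 2: ≡ 1 ✗]
7^2 ≡ 4 (mod 9)  [q = 3: ≢ 1 ✓]
The check at q = 2 fails, so 7 generates a proper subgroup.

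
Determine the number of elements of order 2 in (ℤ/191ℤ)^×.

1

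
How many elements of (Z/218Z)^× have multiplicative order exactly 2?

1

φ(218) = φ(2)·φ(109) = 1·108 = 108 = 2^2 · 3^3.
In a cyclic group of order 108, there are φ(d) elements of order d for each divisor d of 108, and zero for non-divisors.
2 | 108, and φ(2) = 2 − 1 = 1.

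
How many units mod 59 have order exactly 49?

0

φ(59) = 59 − 1 = 58 = 2 · 29.
Since (Z/59Z)^× is cyclic of order 58, the number of elements of order d is φ(d) when d | 58 and 0 otherwise.
Since 49 ∤ 58, the count is 0.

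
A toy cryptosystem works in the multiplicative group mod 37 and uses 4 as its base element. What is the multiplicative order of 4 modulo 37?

The order of 4 must divide φ(37) = 37 − 1 = 36 = 2^2 · 3^2.
Divisors of 36: 1, 2, 3, 4, 6, 9, 12, 18, 36.
Compute 4^d (mod 37) for the divisors d until we hit 1:
4^1 ≡ 4 (mod 37)
4^2 ≡ 16 (mod 37)
4^3 ≡ 27 (mod 37)
4^4 ≡ 34 (mod 37)
4^6 ≡ 26 (mod 37)
4^9 ≡ 36 (mod 37)
4^12 ≡ 10 (mod 37)
4^18 ≡ 1 (mod 37) ✓
The smallest such exponent is 18, so the order of 4 is 18.

18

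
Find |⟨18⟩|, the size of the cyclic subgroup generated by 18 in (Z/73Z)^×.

By Lagrange's theorem, ord_73(18) divides φ(73) = 73 − 1 = 72 = 2^3 · 3^2.
Divisors of 72: 1, 2, 3, 4, 6, 8, 9, 12, 18, 24, 36, 72.
Compute 18^d (mod 73) for the divisors d until we hit 1:
18^1 ≡ 18 (mod 73)
18^2 ≡ 32 (mod 73)
18^3 ≡ 65 (mod 73)
18^4 ≡ 2 (mod 73)
18^6 ≡ 64 (mod 73)
18^8 ≡ 4 (mod 73)
18^9 ≡ 72 (mod 73)
18^12 ≡ 8 (mod 73)
18^18 ≡ 1 (mod 73) ✓
So ord_73(18) = 18.

18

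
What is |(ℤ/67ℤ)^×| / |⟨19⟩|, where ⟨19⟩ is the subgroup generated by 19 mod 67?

2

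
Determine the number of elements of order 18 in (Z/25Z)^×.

φ(25) = φ(5^2) = 5·(5−1) = 20 = 2^2 · 5.
(Z/25Z)^× is cyclic (|G| = 20); a cyclic group of order m has exactly φ(d) elements of each order d | m, and none otherwise.
18 does not divide 20, so no element of (Z/25Z)^× has order 18.

0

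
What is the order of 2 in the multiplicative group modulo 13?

12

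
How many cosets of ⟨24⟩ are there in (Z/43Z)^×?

2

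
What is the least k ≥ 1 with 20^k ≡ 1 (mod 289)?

The order of 20 must divide φ(289) = φ(17^2) = 17·(17−1) = 272 = 2^4 · 17.
Divisors of 272: 1, 2, 4, 8, 16, 17, 34, 68, 136, 272.
Evaluate successive powers at the divisors of 272:
20^1 ≡ 20 (mod 289)
20^2 ≡ 111 (mod 289)
20^4 ≡ 183 (mod 289)
20^8 ≡ 254 (mod 289)
20^16 ≡ 69 (mod 289)
20^17 ≡ 224 (mod 289)
20^34 ≡ 179 (mod 289)
20^68 ≡ 251 (mod 289)
20^136 ≡ 288 (mod 289)
20^272 ≡ 1 (mod 289) ✓
Therefore the multiplicative order of 20 modulo 289 is 272.

272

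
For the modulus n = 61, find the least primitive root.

φ(61) = 61 − 1 = 60 = 2^2 · 3 · 5.
Test candidates g = 2, 3, … against the prime factors q ∈ {2, 3, 5} of φ(61): g is a generator iff g^(60/q) ≢ 1 for every such q.
g = 2: 2^30 ≡ 60; 2^20 ≡ 47; 2^12 ≡ 9 — none is 1, so 2 is a primitive root.
So 2 is the smallest generator of (Z/61Z)^×.

2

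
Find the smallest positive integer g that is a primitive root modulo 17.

3

φ(17) = 17 − 1 = 16 = 2^4.
Test candidates g = 2, 3, … against the prime factors q ∈ {2} of φ(17): g is a generator iff g^(16/q) ≢ 1 for every such q.
g = 2: 2^8 ≡ 1 — hits 1, so not a primitive root.
g = 3: 3^8 ≡ 16 — none is 1, so 3 is a primitive root.
The smallest primitive root modulo 17 is 3.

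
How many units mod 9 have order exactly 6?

2

φ(9) = φ(3^2) = 3·(3−1) = 6 = 2 · 3.
In a cyclic group of order 6, there are φ(d) elements of order d for each divisor d of 6, and zero for non-divisors.
6 = 2 · 3 divides 6, and φ(6) = 2.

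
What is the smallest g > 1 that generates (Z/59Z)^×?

φ(59) = 59 − 1 = 58 = 2 · 29.
g is a primitive root iff g^(58/q) ≢ 1 (mod 59) for each prime q ∈ {2, 29}.
g = 2: 2^29 ≡ 58; 2^2 ≡ 4 — none is 1, so 2 is a primitive root.
Hence the least primitive root of 59 is 2.

2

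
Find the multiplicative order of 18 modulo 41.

5

Since 18 ∈ (Z/41Z)^×, its order divides φ(41) = 41 − 1 = 40 = 2^3 · 5.
Divisors of 40: 1, 2, 4, 5, 8, 10, 20, 40.
Check 18^d mod 41 for each divisor in increasing order:
18^1 ≡ 18
18^2 ≡ 37
18^4 ≡ 16
18^5 ≡ 1
Hence ord(18) = 5.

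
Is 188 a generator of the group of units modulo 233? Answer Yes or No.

φ(233) = 233 − 1 = 232 = 2^3 · 29.
An element g generates (Z/233Z)^× iff g^(232/q) ≢ 1 (mod 233) for each prime q ∈ {2, 29}.
188^116 ≡ 232 (mod 233)  [q = 2: ≢ 1 ✓]
188^8 ≡ 102 (mod 233)  [q = 29: ≢ 1 ✓]
Every test exponent gives a nontrivial residue, hence 188 generates the full group.

Yes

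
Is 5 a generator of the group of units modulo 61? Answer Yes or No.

No

φ(61) = 61 − 1 = 60 = 2^2 · 3 · 5.
Test 5^(60/q) mod 61 for each prime factor q of 60:
5^30 ≡ 1 (mod 61)  [q = 2: ≡ 1 ✗]
5^20 ≡ 47 (mod 61)  [q = 3: ≢ 1 ✓]
5^12 ≡ 20 (mod 61)  [q = 5: ≢ 1 ✓]
5^30 ≡ 1 shows ord(5) | 30, strictly less than φ(61); not a primitive root.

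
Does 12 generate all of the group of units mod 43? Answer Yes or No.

Yes

φ(43) = 43 − 1 = 42 = 2 · 3 · 7.
It suffices to check that the order of 12 is not a proper divisor of 42: compute 12^(42/q) for q ∈ {2, 3, 7}.
12^21 ≡ 42 (mod 43)  [q = 2: ≢ 1 ✓]
12^14 ≡ 36 (mod 43)  [q = 3: ≢ 1 ✓]
12^6 ≡ 21 (mod 43)  [q = 7: ≢ 1 ✓]
All checks pass, so 12 has order 42 and is a primitive root modulo 43.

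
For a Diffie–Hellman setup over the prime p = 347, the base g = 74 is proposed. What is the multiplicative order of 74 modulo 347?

173

ord(74) | φ(347) = 347 − 1 = 346 = 2 · 173.
Divisors of 346: 1, 2, 173, 346.
Evaluate successive powers at the divisors of 346:
74^1 ≡ 74 (mod 347)
74^2 ≡ 271 (mod 347)
74^173 ≡ 1 (mod 347) ✓
Therefore the multiplicative order of 74 modulo 347 is 173.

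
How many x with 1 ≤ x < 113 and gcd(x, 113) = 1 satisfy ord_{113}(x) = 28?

φ(113) = 113 − 1 = 112 = 2^4 · 7.
(Z/113Z)^× is cyclic (|G| = 112); a cyclic group of order m has exactly φ(d) elements of each order d | m, and none otherwise.
28 = 2^2 · 7 divides 112, and φ(28) = 12.

12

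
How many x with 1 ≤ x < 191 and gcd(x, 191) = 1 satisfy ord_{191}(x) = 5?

4

φ(191) = 191 − 1 = 190 = 2 · 5 · 19.
(Z/191Z)^× is cyclic (|G| = 190); a cyclic group of order m has exactly φ(d) elements of each order d | m, and none otherwise.
5 | 190, and φ(5) = 5 − 1 = 4.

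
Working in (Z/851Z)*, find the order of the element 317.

198

By Lagrange's theorem, ord_851(317) divides φ(851) = φ(23·37) = (23−1)·(37−1) = 22·36 = 792 = 2^3 · 3^2 · 11.
Divisors of 792: 1, 2, 3, 4, 6, 8, 9, 11, 12, 18, 22, 24, 33, 36, 44, 66, 72, 88, 99, 132, 198, 264, 396, 792.
Evaluate successive powers at the divisors of 792:
317^1 ≡ 317
317^2 ≡ 71
317^3 ≡ 381
317^4 ≡ 786
317^6 ≡ 491
317^8 ≡ 821
317^9 ≡ 702
317^11 ≡ 484
317^12 ≡ 248
317^18 ≡ 75
317^22 ≡ 231
317^24 ≡ 232
317^33 ≡ 323
317^36 ≡ 519
317^44 ≡ 599
317^66 ≡ 507
317^72 ≡ 445
317^88 ≡ 530
317^99 ≡ 369
317^132 ≡ 47
317^198 ≡ 1
The smallest such exponent is 198, so the order of 317 is 198.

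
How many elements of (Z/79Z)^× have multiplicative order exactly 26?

12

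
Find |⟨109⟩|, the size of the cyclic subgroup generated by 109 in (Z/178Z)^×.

44

The order of 109 must divide φ(178) = φ(2)·φ(89) = 1·88 = 88 = 2^3 · 11.
Divisors of 88: 1, 2, 4, 8, 11, 22, 44, 88.
Evaluate successive powers at the divisors of 88:
109^1 ≡ 109
109^2 ≡ 133
109^4 ≡ 67
109^8 ≡ 39
109^11 ≡ 55
109^22 ≡ 177
109^44 ≡ 1
Therefore the multiplicative order of 109 modulo 178 is 44.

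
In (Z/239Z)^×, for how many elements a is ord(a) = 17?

16

φ(239) = 239 − 1 = 238 = 2 · 7 · 17.
(Z/239Z)^× is cyclic (|G| = 238); a cyclic group of order m has exactly φ(d) elements of each order d | m, and none otherwise.
17 | 238, and φ(17) = 17 − 1 = 16.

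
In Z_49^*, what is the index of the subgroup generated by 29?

The order of 29 must divide φ(49) = φ(7^2) = 7·(7−1) = 42 = 2 · 3 · 7.
Divisors of 42: 1, 2, 3, 6, 7, 14, 21, 42.
Evaluate successive powers at the divisors of 42:
29^1 ≡ 29 (mod 49)
29^2 ≡ 8 (mod 49)
29^3 ≡ 36 (mod 49)
29^6 ≡ 22 (mod 49)
29^7 ≡ 1 (mod 49) ✓
So ord_49(29) = 7, hence |⟨29⟩| = 7.
The index is φ(49) / ord(29) = 42 / 7 = 6.

6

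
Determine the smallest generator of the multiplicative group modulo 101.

φ(101) = 101 − 1 = 100 = 2^2 · 5^2.
g is a primitive root iff g^(100/q) ≢ 1 (mod 101) for each prime q ∈ {2, 5}.
g = 2: 2^50 ≡ 100; 2^20 ≡ 95 — none is 1, so 2 is a primitive root.
Hence the least primitive root of 101 is 2.

2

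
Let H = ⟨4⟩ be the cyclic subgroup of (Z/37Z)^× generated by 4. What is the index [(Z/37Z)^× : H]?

2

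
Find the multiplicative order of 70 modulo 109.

108

Since 70 ∈ (Z/109Z)^×, its order divides φ(109) = 109 − 1 = 108 = 2^2 · 3^3.
Divisors of 108: 1, 2, 3, 4, 6, 9, 12, 18, 27, 36, 54, 108.
Compute 70^d (mod 109) for the divisors d until we hit 1:
70^1 ≡ 70
70^2 ≡ 104
70^3 ≡ 86
70^4 ≡ 25
70^6 ≡ 93
70^9 ≡ 41
70^12 ≡ 38
70^18 ≡ 46
70^27 ≡ 33
70^36 ≡ 45
70^54 ≡ 108
70^108 ≡ 1
So ord_109(70) = 108.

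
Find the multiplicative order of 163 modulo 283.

47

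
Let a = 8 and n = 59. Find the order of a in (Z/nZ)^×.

58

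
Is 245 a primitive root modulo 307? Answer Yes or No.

φ(307) = 307 − 1 = 306 = 2 · 3^2 · 17.
245 is a primitive root mod 307 iff 245^(φ(307)/q) ≢ 1 for every prime q | φ(307), i.e. q ∈ {2, 3, 17}.
245^153 ≡ 306 (mod 307)  [q = 2: ≢ 1 ✓]
245^102 ≡ 17 (mod 307)  [q = 3: ≢ 1 ✓]
245^18 ≡ 216 (mod 307)  [q = 17: ≢ 1 ✓]
Every test exponent gives a nontrivial residue, hence 245 generates the full group.

Yes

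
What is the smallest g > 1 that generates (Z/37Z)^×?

2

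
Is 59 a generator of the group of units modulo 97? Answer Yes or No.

Yes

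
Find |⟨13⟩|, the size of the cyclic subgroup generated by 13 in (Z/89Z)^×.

88

ord(13) | φ(89) = 89 − 1 = 88 = 2^3 · 11.
Divisors of 88: 1, 2, 4, 8, 11, 22, 44, 88.
Test each divisor d:
13^1 ≡ 13
13^2 ≡ 80
13^4 ≡ 81
13^8 ≡ 64
13^11 ≡ 77
13^22 ≡ 55
13^44 ≡ 88
13^88 ≡ 1
Hence ord(13) = 88.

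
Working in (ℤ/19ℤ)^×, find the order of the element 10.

18

ord(10) | φ(19) = 19 − 1 = 18 = 2 · 3^2.
Divisors of 18: 1, 2, 3, 6, 9, 18.
Check 10^d mod 19 for each divisor in increasing order:
10^1 ≡ 10
10^2 ≡ 5
10^3 ≡ 12
10^6 ≡ 11
10^9 ≡ 18
10^18 ≡ 1
Hence ord(10) = 18.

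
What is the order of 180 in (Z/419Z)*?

By Lagrange's theorem, ord_419(180) divides φ(419) = 419 − 1 = 418 = 2 · 11 · 19.
Divisors of 418: 1, 2, 11, 19, 22, 38, 209, 418.
Test each divisor d:
180^1 ≡ 180 (mod 419)
180^2 ≡ 137 (mod 419)
180^11 ≡ 107 (mod 419)
180^19 ≡ 300 (mod 419)
180^22 ≡ 136 (mod 419)
180^38 ≡ 334 (mod 419)
180^209 ≡ 1 (mod 419) ✓
So ord_419(180) = 209.

209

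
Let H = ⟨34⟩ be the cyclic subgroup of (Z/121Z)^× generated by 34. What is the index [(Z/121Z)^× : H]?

The order of 34 must divide φ(121) = φ(11^2) = 11·(11−1) = 110 = 2 · 5 · 11.
Divisors of 110: 1, 2, 5, 10, 11, 22, 55, 110.
Check 34^d mod 121 for each divisor in increasing order:
34^1 ≡ 34 (mod 121)
34^2 ≡ 67 (mod 121)
34^5 ≡ 45 (mod 121)
34^10 ≡ 89 (mod 121)
34^11 ≡ 1 (mod 121) ✓
The order of 34 is 11, so the subgroup it generates has 11 elements.
Index = |(Z/121Z)^×| / |⟨34⟩| = 110 / 11 = 10.

10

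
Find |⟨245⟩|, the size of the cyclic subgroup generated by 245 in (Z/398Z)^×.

ord(245) | φ(398) = φ(2)·φ(199) = 1·198 = 198 = 2 · 3^2 · 11.
Divisors of 198: 1, 2, 3, 6, 9, 11, 18, 22, 33, 66, 99, 198.
Evaluate successive powers at the divisors of 198:
245^1 ≡ 245 (mod 398)
245^2 ≡ 325 (mod 398)
245^3 ≡ 25 (mod 398)
245^6 ≡ 227 (mod 398)
245^9 ≡ 103 (mod 398)
245^11 ≡ 43 (mod 398)
245^18 ≡ 261 (mod 398)
245^22 ≡ 257 (mod 398)
245^33 ≡ 305 (mod 398)
245^66 ≡ 291 (mod 398)
245^99 ≡ 1 (mod 398) ✓
Hence ord(245) = 99.

99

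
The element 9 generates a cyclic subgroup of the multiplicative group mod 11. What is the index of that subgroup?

2

ord(9) | φ(11) = 11 − 1 = 10 = 2 · 5.
Divisors of 10: 1, 2, 5, 10.
Compute 9^d (mod 11) for the divisors d until we hit 1:
9^1 ≡ 9 (mod 11)
9^2 ≡ 4 (mod 11)
9^5 ≡ 1 (mod 11) ✓
The order of 9 is 5, so the subgroup it generates has 5 elements.
Index = |(Z/11Z)^×| / |⟨9⟩| = 10 / 5 = 2.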